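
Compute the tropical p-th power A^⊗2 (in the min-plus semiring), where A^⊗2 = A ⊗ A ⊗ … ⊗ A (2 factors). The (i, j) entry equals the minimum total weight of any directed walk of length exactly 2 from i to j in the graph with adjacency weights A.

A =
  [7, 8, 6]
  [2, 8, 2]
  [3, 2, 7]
A^⊗2 =
  [9, 8, 10]
  [5, 4, 8]
  [4, 9, 4]

Each entry (A^⊗2)_ij equals the minimum over all length-2 walks i = v_0 → v_1 → … → v_2 = j of Σ_t A[v_t][v_{t+1}]. For example, for (i, j) = (0, 2) we minimise over 3 possible intermediate vertex sequences; the minimum is 10, attained along the walk 0 → 1 → 2.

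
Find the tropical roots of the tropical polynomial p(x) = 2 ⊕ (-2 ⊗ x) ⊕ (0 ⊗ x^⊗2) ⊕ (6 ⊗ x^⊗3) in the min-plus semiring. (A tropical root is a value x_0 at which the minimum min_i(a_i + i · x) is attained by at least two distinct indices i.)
Roots: {-6, -2, 4}

Each tropical root is a break point of the lower envelope of the lines y = a_i + i · x (there are 4 lines, with slopes 0, 1, ..., 3). Only the lines that attain the minimum somewhere contribute to roots; other lines are dominated. Here the surviving (envelope) indices are i = 3, i = 2, i = 1, i = 0.
Intersections between consecutive envelope lines give the roots: for adjacent envelope indices i < j the intersection is x = (a_i − a_j) / (j − i). Reading off the sorted break points: {-6, -2, 4}.
Verification: at each break x_0, at least two indices attain the minimum of min_i(a_i + i · x_0).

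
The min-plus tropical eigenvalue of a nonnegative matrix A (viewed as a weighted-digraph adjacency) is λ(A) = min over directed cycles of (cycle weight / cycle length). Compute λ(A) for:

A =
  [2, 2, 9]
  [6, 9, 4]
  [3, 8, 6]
λ(A) = 2

Enumerate directed cycles and compute their means (weight / length). Sample:
  cycle 0 → 0: weight = 2, length = 1, mean = 2/1 ≈ 2.000
  cycle 1 → 1: weight = 9, length = 1, mean = 9/1 ≈ 9.000
  cycle 2 → 2: weight = 6, length = 1, mean = 6/1 ≈ 6.000
  cycle 0 → 1 → 0: weight = 8, length = 2, mean = 8/2 ≈ 4.000
  cycle 0 → 2 → 0: weight = 12, length = 2, mean = 12/2 ≈ 6.000
  cycle 1 → 0 → 1: weight = 8, length = 2, mean = 8/2 ≈ 4.000
Minimum mean = 2.000, attained e.g. along the cycle 0 → 0 with weight 2 and length 1. So λ(A) = 2/1 = 2.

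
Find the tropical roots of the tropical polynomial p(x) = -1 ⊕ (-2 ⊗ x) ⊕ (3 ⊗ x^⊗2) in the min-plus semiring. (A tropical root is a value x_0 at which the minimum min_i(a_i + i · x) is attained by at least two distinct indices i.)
Roots: {-5, 1}

Each tropical root is a break point of the lower envelope of the lines y = a_i + i · x (there are 3 lines, with slopes 0, 1, ..., 2). Only the lines that attain the minimum somewhere contribute to roots; other lines are dominated. Here the surviving (envelope) indices are i = 2, i = 1, i = 0.
Intersections between consecutive envelope lines give the roots: for adjacent envelope indices i < j the intersection is x = (a_i − a_j) / (j − i). Reading off the sorted break points: {-5, 1}.
Verification: at each break x_0, at least two indices attain the minimum of min_i(a_i + i · x_0).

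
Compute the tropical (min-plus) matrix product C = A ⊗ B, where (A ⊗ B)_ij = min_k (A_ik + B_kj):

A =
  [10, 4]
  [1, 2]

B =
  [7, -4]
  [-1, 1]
A ⊗ B =
  [3, 5]
  [1, -3]

Apply the min-plus product entry-by-entry:
  C[0][0] = min over k of (A[0][0] + B[0][0] = 10 + 7 = 17, A[0][1] + B[1][0] = 4 + -1 = 3) = 3 (attained at k = 1)
  C[0][1] = min over k of (A[0][0] + B[0][1] = 10 + -4 = 6, A[0][1] + B[1][1] = 4 + 1 = 5) = 5 (attained at k = 1)
  C[1][0] = min over k of (A[1][0] + B[0][0] = 1 + 7 = 8, A[1][1] + B[1][0] = 2 + -1 = 1) = 1 (attained at k = 1)
  C[1][1] = min over k of (A[1][0] + B[0][1] = 1 + -4 = -3, A[1][1] + B[1][1] = 2 + 1 = 3) = -3 (attained at k = 0)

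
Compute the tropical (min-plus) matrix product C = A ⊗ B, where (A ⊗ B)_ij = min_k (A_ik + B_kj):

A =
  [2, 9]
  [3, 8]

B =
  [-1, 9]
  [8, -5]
A ⊗ B =
  [1, 4]
  [2, 3]

Apply the min-plus product entry-by-entry:
  C[0][0] = min over k of (A[0][0] + B[0][0] = 2 + -1 = 1, A[0][1] + B[1][0] = 9 + 8 = 17) = 1 (attained at k = 0)
  C[0][1] = min over k of (A[0][0] + B[0][1] = 2 + 9 = 11, A[0][1] + B[1][1] = 9 + -5 = 4) = 4 (attained at k = 1)
  C[1][0] = min over k of (A[1][0] + B[0][0] = 3 + -1 = 2, A[1][1] + B[1][0] = 8 + 8 = 16) = 2 (attained at k = 0)
  C[1][1] = min over k of (A[1][0] + B[0][1] = 3 + 9 = 12, A[1][1] + B[1][1] = 8 + -5 = 3) = 3 (attained at k = 1)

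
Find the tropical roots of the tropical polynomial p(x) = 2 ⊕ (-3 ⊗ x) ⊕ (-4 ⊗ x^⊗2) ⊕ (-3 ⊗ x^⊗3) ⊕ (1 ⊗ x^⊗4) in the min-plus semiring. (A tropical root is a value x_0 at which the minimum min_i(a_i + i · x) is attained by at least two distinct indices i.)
Roots: {-4, -1, 1, 5}

Each tropical root is a break point of the lower envelope of the lines y = a_i + i · x (there are 5 lines, with slopes 0, 1, ..., 4). Only the lines that attain the minimum somewhere contribute to roots; other lines are dominated. Here the surviving (envelope) indices are i = 4, i = 3, i = 2, i = 1, i = 0.
Intersections between consecutive envelope lines give the roots: for adjacent envelope indices i < j the intersection is x = (a_i − a_j) / (j − i). Reading off the sorted break points: {-4, -1, 1, 5}.
Verification: at each break x_0, at least two indices attain the minimum of min_i(a_i + i · x_0).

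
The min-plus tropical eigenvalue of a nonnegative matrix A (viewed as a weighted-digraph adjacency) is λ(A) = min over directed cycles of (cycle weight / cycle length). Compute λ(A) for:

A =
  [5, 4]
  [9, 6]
λ(A) = 5

Enumerate directed cycles and compute their means (weight / length). Sample:
  cycle 0 → 0: weight = 5, length = 1, mean = 5/1 ≈ 5.000
  cycle 1 → 1: weight = 6, length = 1, mean = 6/1 ≈ 6.000
  cycle 0 → 1 → 0: weight = 13, length = 2, mean = 13/2 ≈ 6.500
  cycle 1 → 0 → 1: weight = 13, length = 2, mean = 13/2 ≈ 6.500
Minimum mean = 5.000, attained e.g. along the cycle 0 → 0 with weight 5 and length 1. So λ(A) = 5/1 = 5.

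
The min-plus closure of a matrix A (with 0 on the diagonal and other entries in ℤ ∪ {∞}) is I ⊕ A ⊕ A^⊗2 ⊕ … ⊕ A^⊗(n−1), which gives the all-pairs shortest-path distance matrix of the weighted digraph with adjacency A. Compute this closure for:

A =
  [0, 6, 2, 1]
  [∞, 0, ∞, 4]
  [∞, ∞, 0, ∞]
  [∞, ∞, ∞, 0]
Closure =
  [0, 6, 2, 1]
  [∞, 0, ∞, 4]
  [∞, ∞, 0, ∞]
  [∞, ∞, ∞, 0]

This is the Floyd-Warshall all-pairs shortest-path computation. For each intermediate vertex k = 0, 1, …, 3, update dist[i][j] ← min(dist[i][j], dist[i][k] + dist[k][j]). The final matrix gives, for each (i, j), the minimum total weight of any directed path from i to j (possibly empty when i = j).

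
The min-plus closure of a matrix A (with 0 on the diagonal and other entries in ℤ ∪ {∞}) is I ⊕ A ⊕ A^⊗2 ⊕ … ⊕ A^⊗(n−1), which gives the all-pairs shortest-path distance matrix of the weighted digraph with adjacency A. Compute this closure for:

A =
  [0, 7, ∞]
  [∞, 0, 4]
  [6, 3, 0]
Closure =
  [0, 7, 11]
  [10, 0, 4]
  [6, 3, 0]

This is the Floyd-Warshall all-pairs shortest-path computation. For each intermediate vertex k = 0, 1, …, 2, update dist[i][j] ← min(dist[i][j], dist[i][k] + dist[k][j]). The final matrix gives, for each (i, j), the minimum total weight of any directed path from i to j (possibly empty when i = j).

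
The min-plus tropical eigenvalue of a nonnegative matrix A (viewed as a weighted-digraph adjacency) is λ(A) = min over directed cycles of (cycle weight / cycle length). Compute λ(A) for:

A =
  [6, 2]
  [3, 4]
λ(A) = 5/2

Enumerate directed cycles and compute their means (weight / length). Sample:
  cycle 0 → 0: weight = 6, length = 1, mean = 6/1 ≈ 6.000
  cycle 1 → 1: weight = 4, length = 1, mean = 4/1 ≈ 4.000
  cycle 0 → 1 → 0: weight = 5, length = 2, mean = 5/2 ≈ 2.500
  cycle 1 → 0 → 1: weight = 5, length = 2, mean = 5/2 ≈ 2.500
Minimum mean = 2.500, attained e.g. along the cycle 0 → 1 → 0 with weight 5 and length 2. So λ(A) = 5/2 = 5/2.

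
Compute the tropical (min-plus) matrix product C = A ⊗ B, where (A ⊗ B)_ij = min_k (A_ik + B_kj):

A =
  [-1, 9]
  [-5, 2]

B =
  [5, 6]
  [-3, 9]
A ⊗ B =
  [4, 5]
  [-1, 1]

Apply the min-plus product entry-by-entry:
  C[0][0] = min over k of (A[0][0] + B[0][0] = -1 + 5 = 4, A[0][1] + B[1][0] = 9 + -3 = 6) = 4 (attained at k = 0)
  C[0][1] = min over k of (A[0][0] + B[0][1] = -1 + 6 = 5, A[0][1] + B[1][1] = 9 + 9 = 18) = 5 (attained at k = 0)
  C[1][0] = min over k of (A[1][0] + B[0][0] = -5 + 5 = 0, A[1][1] + B[1][0] = 2 + -3 = -1) = -1 (attained at k = 1)
  C[1][1] = min over k of (A[1][0] + B[0][1] = -5 + 6 = 1, A[1][1] + B[1][1] = 2 + 9 = 11) = 1 (attained at k = 0)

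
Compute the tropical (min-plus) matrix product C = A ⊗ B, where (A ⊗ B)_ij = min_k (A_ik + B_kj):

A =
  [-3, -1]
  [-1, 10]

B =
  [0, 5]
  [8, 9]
A ⊗ B =
  [-3, 2]
  [-1, 4]

Apply the min-plus product entry-by-entry:
  C[0][0] = min over k of (A[0][0] + B[0][0] = -3 + 0 = -3, A[0][1] + B[1][0] = -1 + 8 = 7) = -3 (attained at k = 0)
  C[0][1] = min over k of (A[0][0] + B[0][1] = -3 + 5 = 2, A[0][1] + B[1][1] = -1 + 9 = 8) = 2 (attained at k = 0)
  C[1][0] = min over k of (A[1][0] + B[0][0] = -1 + 0 = -1, A[1][1] + B[1][0] = 10 + 8 = 18) = -1 (attained at k = 0)
  C[1][1] = min over k of (A[1][0] + B[0][1] = -1 + 5 = 4, A[1][1] + B[1][1] = 10 + 9 = 19) = 4 (attained at k = 0)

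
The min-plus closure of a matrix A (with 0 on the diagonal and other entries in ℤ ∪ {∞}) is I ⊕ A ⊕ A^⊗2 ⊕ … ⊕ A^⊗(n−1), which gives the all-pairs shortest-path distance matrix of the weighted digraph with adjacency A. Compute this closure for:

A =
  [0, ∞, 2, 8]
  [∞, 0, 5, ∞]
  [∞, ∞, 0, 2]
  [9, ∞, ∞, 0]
Closure =
  [0, ∞, 2, 4]
  [16, 0, 5, 7]
  [11, ∞, 0, 2]
  [9, ∞, 11, 0]

This is the Floyd-Warshall all-pairs shortest-path computation. For each intermediate vertex k = 0, 1, …, 3, update dist[i][j] ← min(dist[i][j], dist[i][k] + dist[k][j]). The final matrix gives, for each (i, j), the minimum total weight of any directed path from i to j (possibly empty when i = j).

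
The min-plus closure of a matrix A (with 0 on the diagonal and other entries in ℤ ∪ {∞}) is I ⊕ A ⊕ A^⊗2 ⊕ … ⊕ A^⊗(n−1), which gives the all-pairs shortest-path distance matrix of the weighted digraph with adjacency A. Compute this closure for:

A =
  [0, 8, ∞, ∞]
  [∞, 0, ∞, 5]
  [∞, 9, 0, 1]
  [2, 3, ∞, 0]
Closure =
  [0, 8, ∞, 13]
  [7, 0, ∞, 5]
  [3, 4, 0, 1]
  [2, 3, ∞, 0]

This is the Floyd-Warshall all-pairs shortest-path computation. For each intermediate vertex k = 0, 1, …, 3, update dist[i][j] ← min(dist[i][j], dist[i][k] + dist[k][j]). The final matrix gives, for each (i, j), the minimum total weight of any directed path from i to j (possibly empty when i = j).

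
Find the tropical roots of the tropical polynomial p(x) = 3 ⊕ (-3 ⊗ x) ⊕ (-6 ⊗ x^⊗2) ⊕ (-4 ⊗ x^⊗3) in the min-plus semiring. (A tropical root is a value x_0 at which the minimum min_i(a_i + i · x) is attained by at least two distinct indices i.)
Roots: {-2, 3, 6}

Each tropical root is a break point of the lower envelope of the lines y = a_i + i · x (there are 4 lines, with slopes 0, 1, ..., 3). Only the lines that attain the minimum somewhere contribute to roots; other lines are dominated. Here the surviving (envelope) indices are i = 3, i = 2, i = 1, i = 0.
Intersections between consecutive envelope lines give the roots: for adjacent envelope indices i < j the intersection is x = (a_i − a_j) / (j − i). Reading off the sorted break points: {-2, 3, 6}.
Verification: at each break x_0, at least two indices attain the minimum of min_i(a_i + i · x_0).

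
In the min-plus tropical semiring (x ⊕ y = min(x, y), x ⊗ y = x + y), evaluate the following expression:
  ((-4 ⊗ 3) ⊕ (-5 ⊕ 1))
((-4 ⊗ 3) ⊕ (-5 ⊕ 1)) = -5

Expand innermost to outermost. Recall ⊕ takes the minimum of its arguments and ⊗ takes their sum. Working out the expression ((-4 ⊗ 3) ⊕ (-5 ⊕ 1)) gives -5.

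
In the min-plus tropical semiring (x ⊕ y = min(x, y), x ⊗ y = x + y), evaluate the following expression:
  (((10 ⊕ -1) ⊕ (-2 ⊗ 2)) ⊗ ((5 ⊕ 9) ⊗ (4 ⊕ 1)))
(((10 ⊕ -1) ⊕ (-2 ⊗ 2)) ⊗ ((5 ⊕ 9) ⊗ (4 ⊕ 1))) = 5

Expand innermost to outermost. Recall ⊕ takes the minimum of its arguments and ⊗ takes their sum. Working out the expression (((10 ⊕ -1) ⊕ (-2 ⊗ 2)) ⊗ ((5 ⊕ 9) ⊗ (4 ⊕ 1))) gives 5.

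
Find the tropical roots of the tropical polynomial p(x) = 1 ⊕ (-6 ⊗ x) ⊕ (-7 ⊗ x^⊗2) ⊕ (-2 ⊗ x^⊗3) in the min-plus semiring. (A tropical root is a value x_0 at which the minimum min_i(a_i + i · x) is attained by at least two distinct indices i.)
Roots: {-5, 1, 7}

Each tropical root is a break point of the lower envelope of the lines y = a_i + i · x (there are 4 lines, with slopes 0, 1, ..., 3). Only the lines that attain the minimum somewhere contribute to roots; other lines are dominated. Here the surviving (envelope) indices are i = 3, i = 2, i = 1, i = 0.
Intersections between consecutive envelope lines give the roots: for adjacent envelope indices i < j the intersection is x = (a_i − a_j) / (j − i). Reading off the sorted break points: {-5, 1, 7}.
Verification: at each break x_0, at least two indices attain the minimum of min_i(a_i + i · x_0).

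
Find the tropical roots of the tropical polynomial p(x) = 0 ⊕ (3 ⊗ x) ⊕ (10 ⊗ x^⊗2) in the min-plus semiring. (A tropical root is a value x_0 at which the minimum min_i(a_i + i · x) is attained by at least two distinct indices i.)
Roots: {-7, -3}

Each tropical root is a break point of the lower envelope of the lines y = a_i + i · x (there are 3 lines, with slopes 0, 1, ..., 2). Only the lines that attain the minimum somewhere contribute to roots; other lines are dominated. Here the surviving (envelope) indices are i = 2, i = 1, i = 0.
Intersections between consecutive envelope lines give the roots: for adjacent envelope indices i < j the intersection is x = (a_i − a_j) / (j − i). Reading off the sorted break points: {-7, -3}.
Verification: at each break x_0, at least two indices attain the minimum of min_i(a_i + i · x_0).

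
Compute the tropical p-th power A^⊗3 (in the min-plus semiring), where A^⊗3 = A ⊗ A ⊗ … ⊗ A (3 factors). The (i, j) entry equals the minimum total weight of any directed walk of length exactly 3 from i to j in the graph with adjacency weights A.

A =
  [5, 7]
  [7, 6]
A^⊗3 =
  [15, 17]
  [17, 18]

Each entry (A^⊗3)_ij equals the minimum over all length-3 walks i = v_0 → v_1 → … → v_3 = j of Σ_t A[v_t][v_{t+1}]. For example, for (i, j) = (0, 1) we minimise over 4 possible intermediate vertex sequences; the minimum is 17, attained along the walk 0 → 0 → 0 → 1.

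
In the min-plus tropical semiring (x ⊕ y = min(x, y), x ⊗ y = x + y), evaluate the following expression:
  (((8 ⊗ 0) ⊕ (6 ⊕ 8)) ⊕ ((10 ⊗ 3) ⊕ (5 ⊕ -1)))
(((8 ⊗ 0) ⊕ (6 ⊕ 8)) ⊕ ((10 ⊗ 3) ⊕ (5 ⊕ -1))) = -1

Expand innermost to outermost. Recall ⊕ takes the minimum of its arguments and ⊗ takes their sum. Working out the expression (((8 ⊗ 0) ⊕ (6 ⊕ 8)) ⊕ ((10 ⊗ 3) ⊕ (5 ⊕ -1))) gives -1.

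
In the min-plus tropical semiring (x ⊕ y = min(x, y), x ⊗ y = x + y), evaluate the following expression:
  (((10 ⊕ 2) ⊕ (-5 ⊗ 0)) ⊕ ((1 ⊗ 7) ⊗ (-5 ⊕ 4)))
(((10 ⊕ 2) ⊕ (-5 ⊗ 0)) ⊕ ((1 ⊗ 7) ⊗ (-5 ⊕ 4))) = -5

Expand innermost to outermost. Recall ⊕ takes the minimum of its arguments and ⊗ takes their sum. Working out the expression (((10 ⊕ 2) ⊕ (-5 ⊗ 0)) ⊕ ((1 ⊗ 7) ⊗ (-5 ⊕ 4))) gives -5.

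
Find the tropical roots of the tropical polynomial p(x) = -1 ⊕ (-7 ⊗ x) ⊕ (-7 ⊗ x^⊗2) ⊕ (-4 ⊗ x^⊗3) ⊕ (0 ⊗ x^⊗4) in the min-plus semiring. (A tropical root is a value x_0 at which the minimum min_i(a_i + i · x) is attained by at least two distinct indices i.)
Roots: {-4, -3, 0, 6}

Each tropical root is a break point of the lower envelope of the lines y = a_i + i · x (there are 5 lines, with slopes 0, 1, ..., 4). Only the lines that attain the minimum somewhere contribute to roots; other lines are dominated. Here the surviving (envelope) indices are i = 4, i = 3, i = 2, i = 1, i = 0.
Intersections between consecutive envelope lines give the roots: for adjacent envelope indices i < j the intersection is x = (a_i − a_j) / (j − i). Reading off the sorted break points: {-4, -3, 0, 6}.
Verification: at each break x_0, at least two indices attain the minimum of min_i(a_i + i · x_0).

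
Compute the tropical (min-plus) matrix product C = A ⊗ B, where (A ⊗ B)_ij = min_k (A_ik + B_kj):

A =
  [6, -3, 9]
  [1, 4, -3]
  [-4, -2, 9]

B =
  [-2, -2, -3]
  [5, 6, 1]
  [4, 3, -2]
A ⊗ B =
  [2, 3, -2]
  [-1, -1, -5]
  [-6, -6, -7]

Apply the min-plus product entry-by-entry:
  C[0][0] = min over k of (A[0][0] + B[0][0] = 6 + -2 = 4, A[0][1] + B[1][0] = -3 + 5 = 2, A[0][2] + B[2][0] = 9 + 4 = 13) = 2 (attained at k = 1)
  C[0][1] = min over k of (A[0][0] + B[0][1] = 6 + -2 = 4, A[0][1] + B[1][1] = -3 + 6 = 3, A[0][2] + B[2][1] = 9 + 3 = 12) = 3 (attained at k = 1)
  C[0][2] = min over k of (A[0][0] + B[0][2] = 6 + -3 = 3, A[0][1] + B[1][2] = -3 + 1 = -2, A[0][2] + B[2][2] = 9 + -2 = 7) = -2 (attained at k = 1)
  C[1][0] = min over k of (A[1][0] + B[0][0] = 1 + -2 = -1, A[1][1] + B[1][0] = 4 + 5 = 9, A[1][2] + B[2][0] = -3 + 4 = 1) = -1 (attained at k = 0)
  C[1][1] = min over k of (A[1][0] + B[0][1] = 1 + -2 = -1, A[1][1] + B[1][1] = 4 + 6 = 10, A[1][2] + B[2][1] = -3 + 3 = 0) = -1 (attained at k = 0)
  C[1][2] = min over k of (A[1][0] + B[0][2] = 1 + -3 = -2, A[1][1] + B[1][2] = 4 + 1 = 5, A[1][2] + B[2][2] = -3 + -2 = -5) = -5 (attained at k = 2)
  C[2][0] = min over k of (A[2][0] + B[0][0] = -4 + -2 = -6, A[2][1] + B[1][0] = -2 + 5 = 3, A[2][2] + B[2][0] = 9 + 4 = 13) = -6 (attained at k = 0)
  C[2][1] = min over k of (A[2][0] + B[0][1] = -4 + -2 = -6, A[2][1] + B[1][1] = -2 + 6 = 4, A[2][2] + B[2][1] = 9 + 3 = 12) = -6 (attained at k = 0)
  C[2][2] = min over k of (A[2][0] + B[0][2] = -4 + -3 = -7, A[2][1] + B[1][2] = -2 + 1 = -1, A[2][2] + B[2][2] = 9 + -2 = 7) = -7 (attained at k = 0)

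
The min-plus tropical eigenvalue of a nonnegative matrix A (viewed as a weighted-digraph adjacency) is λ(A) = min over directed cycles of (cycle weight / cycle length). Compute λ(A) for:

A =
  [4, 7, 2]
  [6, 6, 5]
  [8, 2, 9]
λ(A) = 10/3

Enumerate directed cycles and compute their means (weight / length). Sample:
  cycle 0 → 0: weight = 4, length = 1, mean = 4/1 ≈ 4.000
  cycle 1 → 1: weight = 6, length = 1, mean = 6/1 ≈ 6.000
  cycle 2 → 2: weight = 9, length = 1, mean = 9/1 ≈ 9.000
  cycle 0 → 1 → 0: weight = 13, length = 2, mean = 13/2 ≈ 6.500
  cycle 0 → 2 → 0: weight = 10, length = 2, mean = 10/2 ≈ 5.000
  cycle 1 → 0 → 1: weight = 13, length = 2, mean = 13/2 ≈ 6.500
Minimum mean = 3.333, attained e.g. along the cycle 0 → 2 → 1 → 0 with weight 10 and length 3. So λ(A) = 10/3 = 10/3.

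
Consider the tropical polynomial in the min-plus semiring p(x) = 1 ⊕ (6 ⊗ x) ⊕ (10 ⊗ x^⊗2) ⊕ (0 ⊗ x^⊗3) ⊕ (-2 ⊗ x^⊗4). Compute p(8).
p(8) = 1

A tropical monomial a ⊗ x^⊗i evaluates to a + i · x. Evaluating each term at x = 8:
  Term 0 contributes 1 + 0 · 8 = 1
  Term 1 contributes 6 + 1 · 8 = 14
  Term 2 contributes 10 + 2 · 8 = 26
  Term 3 contributes 0 + 3 · 8 = 24
  Term 4 contributes -2 + 4 · 8 = 30
p(8) = ⊕ of these = min[1, 14, 26, 24, 30] = 1.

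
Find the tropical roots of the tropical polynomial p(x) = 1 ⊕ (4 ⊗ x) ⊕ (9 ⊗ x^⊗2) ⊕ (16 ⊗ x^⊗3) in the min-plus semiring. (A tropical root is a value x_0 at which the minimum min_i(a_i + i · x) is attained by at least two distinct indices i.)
Roots: {-7, -5, -3}

Each tropical root is a break point of the lower envelope of the lines y = a_i + i · x (there are 4 lines, with slopes 0, 1, ..., 3). Only the lines that attain the minimum somewhere contribute to roots; other lines are dominated. Here the surviving (envelope) indices are i = 3, i = 2, i = 1, i = 0.
Intersections between consecutive envelope lines give the roots: for adjacent envelope indices i < j the intersection is x = (a_i − a_j) / (j − i). Reading off the sorted break points: {-7, -5, -3}.
Verification: at each break x_0, at least two indices attain the minimum of min_i(a_i + i · x_0).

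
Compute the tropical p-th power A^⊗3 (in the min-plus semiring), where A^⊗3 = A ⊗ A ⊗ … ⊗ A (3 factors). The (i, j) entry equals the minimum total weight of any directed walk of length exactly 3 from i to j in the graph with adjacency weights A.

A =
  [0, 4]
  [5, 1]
A^⊗3 =
  [0, 4]
  [5, 3]

Each entry (A^⊗3)_ij equals the minimum over all length-3 walks i = v_0 → v_1 → … → v_3 = j of Σ_t A[v_t][v_{t+1}]. For example, for (i, j) = (0, 1) we minimise over 4 possible intermediate vertex sequences; the minimum is 4, attained along the walk 0 → 0 → 0 → 1.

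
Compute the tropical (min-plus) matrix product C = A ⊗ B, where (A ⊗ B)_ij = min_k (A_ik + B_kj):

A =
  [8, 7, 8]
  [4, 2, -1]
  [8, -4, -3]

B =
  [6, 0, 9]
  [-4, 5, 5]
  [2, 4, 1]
A ⊗ B =
  [3, 8, 9]
  [-2, 3, 0]
  [-8, 1, -2]

Apply the min-plus product entry-by-entry:
  C[0][0] = min over k of (A[0][0] + B[0][0] = 8 + 6 = 14, A[0][1] + B[1][0] = 7 + -4 = 3, A[0][2] + B[2][0] = 8 + 2 = 10) = 3 (attained at k = 1)
  C[0][1] = min over k of (A[0][0] + B[0][1] = 8 + 0 = 8, A[0][1] + B[1][1] = 7 + 5 = 12, A[0][2] + B[2][1] = 8 + 4 = 12) = 8 (attained at k = 0)
  C[0][2] = min over k of (A[0][0] + B[0][2] = 8 + 9 = 17, A[0][1] + B[1][2] = 7 + 5 = 12, A[0][2] + B[2][2] = 8 + 1 = 9) = 9 (attained at k = 2)
  C[1][0] = min over k of (A[1][0] + B[0][0] = 4 + 6 = 10, A[1][1] + B[1][0] = 2 + -4 = -2, A[1][2] + B[2][0] = -1 + 2 = 1) = -2 (attained at k = 1)
  C[1][1] = min over k of (A[1][0] + B[0][1] = 4 + 0 = 4, A[1][1] + B[1][1] = 2 + 5 = 7, A[1][2] + B[2][1] = -1 + 4 = 3) = 3 (attained at k = 2)
  C[1][2] = min over k of (A[1][0] + B[0][2] = 4 + 9 = 13, A[1][1] + B[1][2] = 2 + 5 = 7, A[1][2] + B[2][2] = -1 + 1 = 0) = 0 (attained at k = 2)
  C[2][0] = min over k of (A[2][0] + B[0][0] = 8 + 6 = 14, A[2][1] + B[1][0] = -4 + -4 = -8, A[2][2] + B[2][0] = -3 + 2 = -1) = -8 (attained at k = 1)
  C[2][1] = min over k of (A[2][0] + B[0][1] = 8 + 0 = 8, A[2][1] + B[1][1] = -4 + 5 = 1, A[2][2] + B[2][1] = -3 + 4 = 1) = 1 (attained at k = 1)
  C[2][2] = min over k of (A[2][0] + B[0][2] = 8 + 9 = 17, A[2][1] + B[1][2] = -4 + 5 = 1, A[2][2] + B[2][2] = -3 + 1 = -2) = -2 (attained at k = 2)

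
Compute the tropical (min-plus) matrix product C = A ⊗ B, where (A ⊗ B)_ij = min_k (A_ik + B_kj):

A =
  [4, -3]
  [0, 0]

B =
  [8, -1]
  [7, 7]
A ⊗ B =
  [4, 3]
  [7, -1]

Apply the min-plus product entry-by-entry:
  C[0][0] = min over k of (A[0][0] + B[0][0] = 4 + 8 = 12, A[0][1] + B[1][0] = -3 + 7 = 4) = 4 (attained at k = 1)
  C[0][1] = min over k of (A[0][0] + B[0][1] = 4 + -1 = 3, A[0][1] + B[1][1] = -3 + 7 = 4) = 3 (attained at k = 0)
  C[1][0] = min over k of (A[1][0] + B[0][0] = 0 + 8 = 8, A[1][1] + B[1][0] = 0 + 7 = 7) = 7 (attained at k = 1)
  C[1][1] = min over k of (A[1][0] + B[0][1] = 0 + -1 = -1, A[1][1] + B[1][1] = 0 + 7 = 7) = -1 (attained at k = 0)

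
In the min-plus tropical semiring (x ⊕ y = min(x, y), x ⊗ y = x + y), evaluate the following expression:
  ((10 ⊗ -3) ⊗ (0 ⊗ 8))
((10 ⊗ -3) ⊗ (0 ⊗ 8)) = 15

Expand innermost to outermost. Recall ⊕ takes the minimum of its arguments and ⊗ takes their sum. Working out the expression ((10 ⊗ -3) ⊗ (0 ⊗ 8)) gives 15.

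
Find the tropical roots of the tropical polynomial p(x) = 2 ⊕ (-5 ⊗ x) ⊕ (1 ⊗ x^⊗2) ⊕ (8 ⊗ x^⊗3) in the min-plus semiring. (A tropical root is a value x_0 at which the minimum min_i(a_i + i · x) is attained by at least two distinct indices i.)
Roots: {-7, -6, 7}

Each tropical root is a break point of the lower envelope of the lines y = a_i + i · x (there are 4 lines, with slopes 0, 1, ..., 3). Only the lines that attain the minimum somewhere contribute to roots; other lines are dominated. Here the surviving (envelope) indices are i = 3, i = 2, i = 1, i = 0.
Intersections between consecutive envelope lines give the roots: for adjacent envelope indices i < j the intersection is x = (a_i − a_j) / (j − i). Reading off the sorted break points: {-7, -6, 7}.
Verification: at each break x_0, at least two indices attain the minimum of min_i(a_i + i · x_0).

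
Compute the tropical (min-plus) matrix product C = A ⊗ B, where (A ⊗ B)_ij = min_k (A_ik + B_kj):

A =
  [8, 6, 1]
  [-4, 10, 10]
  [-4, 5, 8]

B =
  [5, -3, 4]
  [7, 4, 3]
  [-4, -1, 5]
A ⊗ B =
  [-3, 0, 6]
  [1, -7, 0]
  [1, -7, 0]

Apply the min-plus product entry-by-entry:
  C[0][0] = min over k of (A[0][0] + B[0][0] = 8 + 5 = 13, A[0][1] + B[1][0] = 6 + 7 = 13, A[0][2] + B[2][0] = 1 + -4 = -3) = -3 (attained at k = 2)
  C[0][1] = min over k of (A[0][0] + B[0][1] = 8 + -3 = 5, A[0][1] + B[1][1] = 6 + 4 = 10, A[0][2] + B[2][1] = 1 + -1 = 0) = 0 (attained at k = 2)
  C[0][2] = min over k of (A[0][0] + B[0][2] = 8 + 4 = 12, A[0][1] + B[1][2] = 6 + 3 = 9, A[0][2] + B[2][2] = 1 + 5 = 6) = 6 (attained at k = 2)
  C[1][0] = min over k of (A[1][0] + B[0][0] = -4 + 5 = 1, A[1][1] + B[1][0] = 10 + 7 = 17, A[1][2] + B[2][0] = 10 + -4 = 6) = 1 (attained at k = 0)
  C[1][1] = min over k of (A[1][0] + B[0][1] = -4 + -3 = -7, A[1][1] + B[1][1] = 10 + 4 = 14, A[1][2] + B[2][1] = 10 + -1 = 9) = -7 (attained at k = 0)
  C[1][2] = min over k of (A[1][0] + B[0][2] = -4 + 4 = 0, A[1][1] + B[1][2] = 10 + 3 = 13, A[1][2] + B[2][2] = 10 + 5 = 15) = 0 (attained at k = 0)
  C[2][0] = min over k of (A[2][0] + B[0][0] = -4 + 5 = 1, A[2][1] + B[1][0] = 5 + 7 = 12, A[2][2] + B[2][0] = 8 + -4 = 4) = 1 (attained at k = 0)
  C[2][1] = min over k of (A[2][0] + B[0][1] = -4 + -3 = -7, A[2][1] + B[1][1] = 5 + 4 = 9, A[2][2] + B[2][1] = 8 + -1 = 7) = -7 (attained at k = 0)
  C[2][2] = min over k of (A[2][0] + B[0][2] = -4 + 4 = 0, A[2][1] + B[1][2] = 5 + 3 = 8, A[2][2] + B[2][2] = 8 + 5 = 13) = 0 (attained at k = 0)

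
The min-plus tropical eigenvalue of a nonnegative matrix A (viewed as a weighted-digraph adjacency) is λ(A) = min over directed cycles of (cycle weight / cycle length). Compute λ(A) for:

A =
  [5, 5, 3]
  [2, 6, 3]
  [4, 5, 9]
λ(A) = 10/3

Enumerate directed cycles and compute their means (weight / length). Sample:
  cycle 0 → 0: weight = 5, length = 1, mean = 5/1 ≈ 5.000
  cycle 1 → 1: weight = 6, length = 1, mean = 6/1 ≈ 6.000
  cycle 2 → 2: weight = 9, length = 1, mean = 9/1 ≈ 9.000
  cycle 0 → 1 → 0: weight = 7, length = 2, mean = 7/2 ≈ 3.500
  cycle 0 → 2 → 0: weight = 7, length = 2, mean = 7/2 ≈ 3.500
  cycle 1 → 0 → 1: weight = 7, length = 2, mean = 7/2 ≈ 3.500
Minimum mean = 3.333, attained e.g. along the cycle 0 → 2 → 1 → 0 with weight 10 and length 3. So λ(A) = 10/3 = 10/3.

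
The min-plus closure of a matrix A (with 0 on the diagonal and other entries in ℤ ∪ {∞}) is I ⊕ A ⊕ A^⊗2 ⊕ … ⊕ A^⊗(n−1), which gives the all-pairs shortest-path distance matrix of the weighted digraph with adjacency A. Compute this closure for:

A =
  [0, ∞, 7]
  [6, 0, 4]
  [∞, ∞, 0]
Closure =
  [0, ∞, 7]
  [6, 0, 4]
  [∞, ∞, 0]

This is the Floyd-Warshall all-pairs shortest-path computation. For each intermediate vertex k = 0, 1, …, 2, update dist[i][j] ← min(dist[i][j], dist[i][k] + dist[k][j]). The final matrix gives, for each (i, j), the minimum total weight of any directed path from i to j (possibly empty when i = j).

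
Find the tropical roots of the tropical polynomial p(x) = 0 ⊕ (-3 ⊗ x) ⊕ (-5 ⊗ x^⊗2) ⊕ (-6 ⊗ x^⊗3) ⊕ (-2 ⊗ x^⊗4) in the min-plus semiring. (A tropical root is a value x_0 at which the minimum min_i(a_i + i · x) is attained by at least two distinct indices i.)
Roots: {-4, 1, 2, 3}

Each tropical root is a break point of the lower envelope of the lines y = a_i + i · x (there are 5 lines, with slopes 0, 1, ..., 4). Only the lines that attain the minimum somewhere contribute to roots; other lines are dominated. Here the surviving (envelope) indices are i = 4, i = 3, i = 2, i = 1, i = 0.
Intersections between consecutive envelope lines give the roots: for adjacent envelope indices i < j the intersection is x = (a_i − a_j) / (j − i). Reading off the sorted break points: {-4, 1, 2, 3}.
Verification: at each break x_0, at least two indices attain the minimum of min_i(a_i + i · x_0).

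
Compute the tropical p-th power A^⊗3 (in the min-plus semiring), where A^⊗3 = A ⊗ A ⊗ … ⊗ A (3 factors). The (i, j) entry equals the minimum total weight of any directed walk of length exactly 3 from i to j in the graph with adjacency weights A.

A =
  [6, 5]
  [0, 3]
A^⊗3 =
  [8, 10]
  [5, 8]

Each entry (A^⊗3)_ij equals the minimum over all length-3 walks i = v_0 → v_1 → … → v_3 = j of Σ_t A[v_t][v_{t+1}]. For example, for (i, j) = (0, 1) we minimise over 4 possible intermediate vertex sequences; the minimum is 10, attained along the walk 0 → 1 → 0 → 1.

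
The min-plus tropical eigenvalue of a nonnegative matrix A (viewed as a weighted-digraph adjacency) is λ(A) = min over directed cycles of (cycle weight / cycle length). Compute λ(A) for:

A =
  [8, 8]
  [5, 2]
λ(A) = 2

Enumerate directed cycles and compute their means (weight / length). Sample:
  cycle 0 → 0: weight = 8, length = 1, mean = 8/1 ≈ 8.000
  cycle 1 → 1: weight = 2, length = 1, mean = 2/1 ≈ 2.000
  cycle 0 → 1 → 0: weight = 13, length = 2, mean = 13/2 ≈ 6.500
  cycle 1 → 0 → 1: weight = 13, length = 2, mean = 13/2 ≈ 6.500
Minimum mean = 2.000, attained e.g. along the cycle 1 → 1 with weight 2 and length 1. So λ(A) = 2/1 = 2.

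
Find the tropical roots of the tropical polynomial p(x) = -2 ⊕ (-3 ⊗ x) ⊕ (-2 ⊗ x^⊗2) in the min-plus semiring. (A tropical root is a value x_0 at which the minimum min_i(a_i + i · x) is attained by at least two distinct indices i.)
Roots: {-1, 1}

Each tropical root is a break point of the lower envelope of the lines y = a_i + i · x (there are 3 lines, with slopes 0, 1, ..., 2). Only the lines that attain the minimum somewhere contribute to roots; other lines are dominated. Here the surviving (envelope) indices are i = 2, i = 1, i = 0.
Intersections between consecutive envelope lines give the roots: for adjacent envelope indices i < j the intersection is x = (a_i − a_j) / (j − i). Reading off the sorted break points: {-1, 1}.
Verification: at each break x_0, at least two indices attain the minimum of min_i(a_i + i · x_0).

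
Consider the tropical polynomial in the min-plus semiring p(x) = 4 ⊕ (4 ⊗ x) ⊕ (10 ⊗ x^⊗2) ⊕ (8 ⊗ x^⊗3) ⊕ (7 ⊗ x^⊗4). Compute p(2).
p(2) = 4

A tropical monomial a ⊗ x^⊗i evaluates to a + i · x. Evaluating each term at x = 2:
  Term 0 contributes 4 + 0 · 2 = 4
  Term 1 contributes 4 + 1 · 2 = 6
  Term 2 contributes 10 + 2 · 2 = 14
  Term 3 contributes 8 + 3 · 2 = 14
  Term 4 contributes 7 + 4 · 2 = 15
p(2) = ⊕ of these = min[4, 6, 14, 14, 15] = 4.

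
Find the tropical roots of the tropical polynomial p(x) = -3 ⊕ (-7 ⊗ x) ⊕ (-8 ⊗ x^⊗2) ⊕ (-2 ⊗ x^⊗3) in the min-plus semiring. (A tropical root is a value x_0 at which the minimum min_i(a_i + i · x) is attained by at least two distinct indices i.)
Roots: {-6, 1, 4}

Each tropical root is a break point of the lower envelope of the lines y = a_i + i · x (there are 4 lines, with slopes 0, 1, ..., 3). Only the lines that attain the minimum somewhere contribute to roots; other lines are dominated. Here the surviving (envelope) indices are i = 3, i = 2, i = 1, i = 0.
Intersections between consecutive envelope lines give the roots: for adjacent envelope indices i < j the intersection is x = (a_i − a_j) / (j − i). Reading off the sorted break points: {-6, 1, 4}.
Verification: at each break x_0, at least two indices attain the minimum of min_i(a_i + i · x_0).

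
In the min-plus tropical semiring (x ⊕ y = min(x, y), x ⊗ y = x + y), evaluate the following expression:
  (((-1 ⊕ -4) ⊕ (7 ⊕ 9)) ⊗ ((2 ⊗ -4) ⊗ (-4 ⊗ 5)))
(((-1 ⊕ -4) ⊕ (7 ⊕ 9)) ⊗ ((2 ⊗ -4) ⊗ (-4 ⊗ 5))) = -5

Expand innermost to outermost. Recall ⊕ takes the minimum of its arguments and ⊗ takes their sum. Working out the expression (((-1 ⊕ -4) ⊕ (7 ⊕ 9)) ⊗ ((2 ⊗ -4) ⊗ (-4 ⊗ 5))) gives -5.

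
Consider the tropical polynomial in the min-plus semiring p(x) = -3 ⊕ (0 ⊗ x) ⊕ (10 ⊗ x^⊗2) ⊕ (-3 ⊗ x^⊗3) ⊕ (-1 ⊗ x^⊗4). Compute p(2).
p(2) = -3

A tropical monomial a ⊗ x^⊗i evaluates to a + i · x. Evaluating each term at x = 2:
  Term 0 contributes -3 + 0 · 2 = -3
  Term 1 contributes 0 + 1 · 2 = 2
  Term 2 contributes 10 + 2 · 2 = 14
  Term 3 contributes -3 + 3 · 2 = 3
  Term 4 contributes -1 + 4 · 2 = 7
p(2) = ⊕ of these = min[-3, 2, 14, 3, 7] = -3.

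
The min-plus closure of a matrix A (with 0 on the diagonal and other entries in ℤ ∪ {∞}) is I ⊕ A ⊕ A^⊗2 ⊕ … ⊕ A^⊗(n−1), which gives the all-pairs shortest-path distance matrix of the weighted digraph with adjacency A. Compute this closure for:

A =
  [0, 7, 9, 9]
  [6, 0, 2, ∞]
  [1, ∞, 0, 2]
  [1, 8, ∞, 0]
Closure =
  [0, 7, 9, 9]
  [3, 0, 2, 4]
  [1, 8, 0, 2]
  [1, 8, 10, 0]

This is the Floyd-Warshall all-pairs shortest-path computation. For each intermediate vertex k = 0, 1, …, 3, update dist[i][j] ← min(dist[i][j], dist[i][k] + dist[k][j]). The final matrix gives, for each (i, j), the minimum total weight of any directed path from i to j (possibly empty when i = j).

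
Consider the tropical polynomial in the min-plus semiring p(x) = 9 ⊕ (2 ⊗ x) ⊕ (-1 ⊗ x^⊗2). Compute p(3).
p(3) = 5

A tropical monomial a ⊗ x^⊗i evaluates to a + i · x. Evaluating each term at x = 3:
  Term 0 contributes 9 + 0 · 3 = 9
  Term 1 contributes 2 + 1 · 3 = 5
  Term 2 contributes -1 + 2 · 3 = 5
p(3) = ⊕ of these = min[9, 5, 5] = 5.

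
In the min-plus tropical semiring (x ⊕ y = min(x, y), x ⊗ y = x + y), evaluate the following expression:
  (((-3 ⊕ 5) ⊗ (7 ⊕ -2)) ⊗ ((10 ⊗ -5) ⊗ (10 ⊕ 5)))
(((-3 ⊕ 5) ⊗ (7 ⊕ -2)) ⊗ ((10 ⊗ -5) ⊗ (10 ⊕ 5))) = 5

Expand innermost to outermost. Recall ⊕ takes the minimum of its arguments and ⊗ takes their sum. Working out the expression (((-3 ⊕ 5) ⊗ (7 ⊕ -2)) ⊗ ((10 ⊗ -5) ⊗ (10 ⊕ 5))) gives 5.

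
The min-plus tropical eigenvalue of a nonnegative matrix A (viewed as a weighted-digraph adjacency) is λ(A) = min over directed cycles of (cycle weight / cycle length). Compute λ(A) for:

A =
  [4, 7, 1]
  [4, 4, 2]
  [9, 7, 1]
λ(A) = 1

Enumerate directed cycles and compute their means (weight / length). Sample:
  cycle 0 → 0: weight = 4, length = 1, mean = 4/1 ≈ 4.000
  cycle 1 → 1: weight = 4, length = 1, mean = 4/1 ≈ 4.000
  cycle 2 → 2: weight = 1, length = 1, mean = 1/1 ≈ 1.000
  cycle 0 → 1 → 0: weight = 11, length = 2, mean = 11/2 ≈ 5.500
  cycle 0 → 2 → 0: weight = 10, length = 2, mean = 10/2 ≈ 5.000
  cycle 1 → 0 → 1: weight = 11, length = 2, mean = 11/2 ≈ 5.500
Minimum mean = 1.000, attained e.g. along the cycle 2 → 2 with weight 1 and length 1. So λ(A) = 1/1 = 1.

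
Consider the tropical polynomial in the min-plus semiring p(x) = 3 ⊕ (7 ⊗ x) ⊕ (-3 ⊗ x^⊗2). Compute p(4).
p(4) = 3

A tropical monomial a ⊗ x^⊗i evaluates to a + i · x. Evaluating each term at x = 4:
  Term 0 contributes 3 + 0 · 4 = 3
  Term 1 contributes 7 + 1 · 4 = 11
  Term 2 contributes -3 + 2 · 4 = 5
p(4) = ⊕ of these = min[3, 11, 5] = 3.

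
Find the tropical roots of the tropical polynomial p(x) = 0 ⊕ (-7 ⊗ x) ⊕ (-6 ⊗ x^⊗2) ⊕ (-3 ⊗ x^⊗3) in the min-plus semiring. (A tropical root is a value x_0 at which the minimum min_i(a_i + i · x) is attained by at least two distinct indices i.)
Roots: {-3, -1, 7}

Each tropical root is a break point of the lower envelope of the lines y = a_i + i · x (there are 4 lines, with slopes 0, 1, ..., 3). Only the lines that attain the minimum somewhere contribute to roots; other lines are dominated. Here the surviving (envelope) indices are i = 3, i = 2, i = 1, i = 0.
Intersections between consecutive envelope lines give the roots: for adjacent envelope indices i < j the intersection is x = (a_i − a_j) / (j − i). Reading off the sorted break points: {-3, -1, 7}.
Verification: at each break x_0, at least two indices attain the minimum of min_i(a_i + i · x_0).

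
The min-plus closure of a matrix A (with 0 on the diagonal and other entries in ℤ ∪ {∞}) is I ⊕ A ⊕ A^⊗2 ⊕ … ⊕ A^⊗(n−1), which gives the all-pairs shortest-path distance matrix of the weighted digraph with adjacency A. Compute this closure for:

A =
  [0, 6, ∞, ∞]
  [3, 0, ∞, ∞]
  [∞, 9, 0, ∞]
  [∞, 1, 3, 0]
Closure =
  [0, 6, ∞, ∞]
  [3, 0, ∞, ∞]
  [12, 9, 0, ∞]
  [4, 1, 3, 0]

This is the Floyd-Warshall all-pairs shortest-path computation. For each intermediate vertex k = 0, 1, …, 3, update dist[i][j] ← min(dist[i][j], dist[i][k] + dist[k][j]). The final matrix gives, for each (i, j), the minimum total weight of any directed path from i to j (possibly empty when i = j).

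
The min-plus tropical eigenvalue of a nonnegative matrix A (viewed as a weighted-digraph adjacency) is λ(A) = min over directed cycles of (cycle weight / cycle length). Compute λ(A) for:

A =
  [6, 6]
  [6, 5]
λ(A) = 5

Enumerate directed cycles and compute their means (weight / length). Sample:
  cycle 0 → 0: weight = 6, length = 1, mean = 6/1 ≈ 6.000
  cycle 1 → 1: weight = 5, length = 1, mean = 5/1 ≈ 5.000
  cycle 0 → 1 → 0: weight = 12, length = 2, mean = 12/2 ≈ 6.000
  cycle 1 → 0 → 1: weight = 12, length = 2, mean = 12/2 ≈ 6.000
Minimum mean = 5.000, attained e.g. along the cycle 1 → 1 with weight 5 and length 1. So λ(A) = 5/1 = 5.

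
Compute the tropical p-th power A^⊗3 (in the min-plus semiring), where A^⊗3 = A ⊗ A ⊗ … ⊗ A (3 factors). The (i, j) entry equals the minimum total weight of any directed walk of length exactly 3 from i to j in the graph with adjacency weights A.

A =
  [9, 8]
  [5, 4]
A^⊗3 =
  [17, 16]
  [13, 12]

Each entry (A^⊗3)_ij equals the minimum over all length-3 walks i = v_0 → v_1 → … → v_3 = j of Σ_t A[v_t][v_{t+1}]. For example, for (i, j) = (0, 1) we minimise over 4 possible intermediate vertex sequences; the minimum is 16, attained along the walk 0 → 1 → 1 → 1.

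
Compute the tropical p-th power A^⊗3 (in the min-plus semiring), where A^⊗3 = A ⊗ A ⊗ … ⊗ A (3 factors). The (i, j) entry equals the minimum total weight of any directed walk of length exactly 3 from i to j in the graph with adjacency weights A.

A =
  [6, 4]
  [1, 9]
A^⊗3 =
  [11, 9]
  [6, 11]

Each entry (A^⊗3)_ij equals the minimum over all length-3 walks i = v_0 → v_1 → … → v_3 = j of Σ_t A[v_t][v_{t+1}]. For example, for (i, j) = (0, 1) we minimise over 4 possible intermediate vertex sequences; the minimum is 9, attained along the walk 0 → 1 → 0 → 1.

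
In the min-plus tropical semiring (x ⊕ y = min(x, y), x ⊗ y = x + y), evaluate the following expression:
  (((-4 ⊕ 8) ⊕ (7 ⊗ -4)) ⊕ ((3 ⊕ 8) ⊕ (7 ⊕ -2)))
(((-4 ⊕ 8) ⊕ (7 ⊗ -4)) ⊕ ((3 ⊕ 8) ⊕ (7 ⊕ -2))) = -4

Expand innermost to outermost. Recall ⊕ takes the minimum of its arguments and ⊗ takes their sum. Working out the expression (((-4 ⊕ 8) ⊕ (7 ⊗ -4)) ⊕ ((3 ⊕ 8) ⊕ (7 ⊕ -2))) gives -4.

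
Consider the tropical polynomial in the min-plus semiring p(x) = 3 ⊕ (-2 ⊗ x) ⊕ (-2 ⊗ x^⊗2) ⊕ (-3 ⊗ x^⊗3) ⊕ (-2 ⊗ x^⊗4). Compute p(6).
p(6) = 3

A tropical monomial a ⊗ x^⊗i evaluates to a + i · x. Evaluating each term at x = 6:
  Term 0 contributes 3 + 0 · 6 = 3
  Term 1 contributes -2 + 1 · 6 = 4
  Term 2 contributes -2 + 2 · 6 = 10
  Term 3 contributes -3 + 3 · 6 = 15
  Term 4 contributes -2 + 4 · 6 = 22
p(6) = ⊕ of these = min[3, 4, 10, 15, 22] = 3.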